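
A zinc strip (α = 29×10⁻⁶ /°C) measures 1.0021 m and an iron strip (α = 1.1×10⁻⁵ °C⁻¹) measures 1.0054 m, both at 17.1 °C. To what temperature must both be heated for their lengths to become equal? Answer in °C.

T = 200.4 °C

L₁(1 + α₁ΔT) = L₂(1 + α₂ΔT) ⇒ ΔT = (L₂ − L₁)/(α₁L₁ − α₂L₂)
L₂ − L₁ = 1.0054 − 1.0021 = 3.30×10⁻³ m
α₁L₁ − α₂L₂ = 29×10⁻⁶×1.0021 − 1.1×10⁻⁵×1.0054 = 1.80015×10⁻⁵ m/K
ΔT = 3.30×10⁻³ / 1.80015×10⁻⁵ = 183.318 K
T = 17.1 + 183.318 = 200.418 °C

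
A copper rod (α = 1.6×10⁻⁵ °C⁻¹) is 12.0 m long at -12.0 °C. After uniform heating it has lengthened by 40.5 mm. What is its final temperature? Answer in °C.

T = 199 °C

ΔL = αL₀ΔT ⇒ ΔT = ΔL / (αL₀)
ΔT = 40.5×10⁻³ m / (1.6×10⁻⁵ × 12.0 m) = 210.94 K
T = -12.0 + 210.94 = 198.94 °C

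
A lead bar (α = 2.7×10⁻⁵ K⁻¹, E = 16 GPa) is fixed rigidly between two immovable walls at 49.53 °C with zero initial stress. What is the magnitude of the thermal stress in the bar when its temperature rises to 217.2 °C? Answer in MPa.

σ = 72.4 MPa

Fully constrained: the free strain ε = αΔT is blocked, so σ = Eε = EαΔT.
|ΔT| = 167.67 K
σ = 16.0×10⁹ × 2.7×10⁻⁵ × 167.67 = 7.24×10⁷ Pa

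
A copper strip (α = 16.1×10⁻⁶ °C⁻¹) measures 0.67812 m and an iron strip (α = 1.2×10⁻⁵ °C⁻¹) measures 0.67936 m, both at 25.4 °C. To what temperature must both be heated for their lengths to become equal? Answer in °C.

T = 473.8 °C

L₁(1 + α₁ΔT) = L₂(1 + α₂ΔT) ⇒ ΔT = (L₂ − L₁)/(α₁L₁ − α₂L₂)
L₂ − L₁ = 0.67936 − 0.67812 = 1.24×10⁻³ m
α₁L₁ − α₂L₂ = 16.1×10⁻⁶×0.67812 − 1.2×10⁻⁵×0.67936 = 2.765412×10⁻⁶ m/K
ΔT = 1.24×10⁻³ / 2.765412×10⁻⁶ = 448.396 K
T = 25.4 + 448.396 = 473.796 °C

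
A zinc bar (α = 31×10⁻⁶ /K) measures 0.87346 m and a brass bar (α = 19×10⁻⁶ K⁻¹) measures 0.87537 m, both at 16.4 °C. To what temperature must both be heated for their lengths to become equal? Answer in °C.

Equal length when α₁L₁ΔT − α₂L₂ΔT = L₂ − L₁ = 1.91×10⁻³ m
α₁L₁ = 2.707726×10⁻⁵, α₂L₂ = 1.663203×10⁻⁵ → Δ(αL) = 1.044523×10⁻⁵ m/K
ΔT = 1.91×10⁻³ / 1.044523×10⁻⁵ = 182.859 K, so T = 16.4 + 182.859 = 199.259 °C

T = 199.3 °C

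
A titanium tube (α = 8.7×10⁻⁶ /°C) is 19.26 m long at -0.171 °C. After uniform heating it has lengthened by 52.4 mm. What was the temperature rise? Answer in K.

ΔL = αL₀ΔT ⇒ ΔT = ΔL / (αL₀)
ΔT = 52.4×10⁻³ m / (8.7×10⁻⁶ × 19.26 m) = 312.72 K

ΔT = 313 K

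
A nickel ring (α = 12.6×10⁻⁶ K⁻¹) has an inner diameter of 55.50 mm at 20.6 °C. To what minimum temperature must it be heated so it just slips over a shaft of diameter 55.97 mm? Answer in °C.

Required Δd = 55.97 − 55.50 = 0.47 mm
Δd = αd₀ΔT ⇒ ΔT = Δd/(αd₀) = 0.47 / (12.6×10⁻⁶ × 55.50) = 672.10 K
T_min = 20.6 + 672.10 = 692.70 °C

T = 693 °C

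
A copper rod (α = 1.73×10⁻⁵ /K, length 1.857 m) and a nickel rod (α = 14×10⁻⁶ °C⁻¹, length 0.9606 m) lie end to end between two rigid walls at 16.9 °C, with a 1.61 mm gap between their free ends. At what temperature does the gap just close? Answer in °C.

Gap closes when ΔL₁ + ΔL₂ = 1.61 mm = 1.61×10⁻³ m
(α₁L₁ + α₂L₂)ΔT = g
α₁L₁ + α₂L₂ = 1.73×10⁻⁵×1.857 + 14×10⁻⁶×0.9606 = 4.55745×10⁻⁵ m/K
ΔT = 1.61×10⁻³ / 4.55745×10⁻⁵ = 35.327 K
T = 16.9 + 35.327 = 52.227 °C

T = 52.2 °C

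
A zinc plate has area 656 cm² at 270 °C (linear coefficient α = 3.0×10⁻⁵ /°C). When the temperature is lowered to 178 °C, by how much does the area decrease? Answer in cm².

ΔA = 3.62 cm²

Area coefficient ≈ 2α; |ΔT| = 92 K
ΔA = 2αA₀ΔT = 2(3.0×10⁻⁵)(656)(92) = 3.62 cm²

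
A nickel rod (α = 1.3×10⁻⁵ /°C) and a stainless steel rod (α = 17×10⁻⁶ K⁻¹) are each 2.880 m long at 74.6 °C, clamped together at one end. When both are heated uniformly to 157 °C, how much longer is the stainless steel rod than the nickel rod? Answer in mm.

ΔT = 82.4 K
nickel: ΔL = 1.3×10⁻⁵ × 2.880 m × 82.4 = 3.0851×10⁻³ m = 3.0851 mm
stainless steel: ΔL = 17×10⁻⁶ × 2.880 m × 82.4 = 4.0343×10⁻³ m = 4.0343 mm
difference = 4.0343 − 3.0851 = 0.9492 mm

0.949 mm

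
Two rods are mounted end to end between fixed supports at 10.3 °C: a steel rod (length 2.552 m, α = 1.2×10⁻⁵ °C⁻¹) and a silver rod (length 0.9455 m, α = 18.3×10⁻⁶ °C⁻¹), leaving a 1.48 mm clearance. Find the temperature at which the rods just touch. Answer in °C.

T = 41.2 °C

Gap closes when ΔL₁ + ΔL₂ = 1.48 mm = 1.48×10⁻³ m
(α₁L₁ + α₂L₂)ΔT = g
α₁L₁ + α₂L₂ = 1.2×10⁻⁵×2.552 + 18.3×10⁻⁶×0.9455 = 4.792665×10⁻⁵ m/K
ΔT = 1.48×10⁻³ / 4.792665×10⁻⁵ = 30.881 K
T = 10.3 + 30.881 = 41.181 °C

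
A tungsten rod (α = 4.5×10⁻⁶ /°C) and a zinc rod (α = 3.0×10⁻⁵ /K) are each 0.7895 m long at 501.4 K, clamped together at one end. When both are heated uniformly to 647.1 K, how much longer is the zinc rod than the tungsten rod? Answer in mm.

ΔT = 145.7 K
tungsten: ΔL = 4.5×10⁻⁶ × 0.7895 m × 145.7 = 5.1764×10⁻⁴ m = 0.51764 mm
zinc: ΔL = 3.0×10⁻⁵ × 0.7895 m × 145.7 = 3.4509×10⁻³ m = 3.4509 mm
difference = 3.4509 − 0.51764 = 2.93326 mm

2.93 mm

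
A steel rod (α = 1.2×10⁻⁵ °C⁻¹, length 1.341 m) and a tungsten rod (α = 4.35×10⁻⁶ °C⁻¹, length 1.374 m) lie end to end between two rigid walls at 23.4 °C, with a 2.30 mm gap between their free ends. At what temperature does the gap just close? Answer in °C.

T = 128 °C

α₁L₁ = 1.6092×10⁻⁵ m/K, α₂L₂ = 5.9769×10⁻⁶ m/K → total 2.20689×10⁻⁵ m/K
ΔT = g/(α₁L₁+α₂L₂) = 2.30×10⁻³ / 2.20689×10⁻⁵ = 104.22 K
T = 23.4 + 104.22 = 127.62 °C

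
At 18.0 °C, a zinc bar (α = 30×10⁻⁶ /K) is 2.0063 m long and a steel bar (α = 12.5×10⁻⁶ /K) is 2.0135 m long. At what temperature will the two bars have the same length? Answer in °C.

L₁(1 + α₁ΔT) = L₂(1 + α₂ΔT) ⇒ ΔT = (L₂ − L₁)/(α₁L₁ − α₂L₂)
L₂ − L₁ = 2.0135 − 2.0063 = 7.20×10⁻³ m
α₁L₁ − α₂L₂ = 30×10⁻⁶×2.0063 − 12.5×10⁻⁶×2.0135 = 3.502025×10⁻⁵ m/K
ΔT = 7.20×10⁻³ / 3.502025×10⁻⁵ = 205.595 K
T = 18.0 + 205.595 = 223.595 °C

T = 223.6 °C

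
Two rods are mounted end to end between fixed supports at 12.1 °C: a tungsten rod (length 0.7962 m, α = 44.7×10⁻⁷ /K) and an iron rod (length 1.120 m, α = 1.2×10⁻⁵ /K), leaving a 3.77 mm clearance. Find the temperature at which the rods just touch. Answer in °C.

Gap closes when ΔL₁ + ΔL₂ = 3.77 mm = 3.77×10⁻³ m
(α₁L₁ + α₂L₂)ΔT = g
α₁L₁ + α₂L₂ = 44.7×10⁻⁷×0.7962 + 1.2×10⁻⁵×1.120 = 1.6999014×10⁻⁵ m/K
ΔT = 3.77×10⁻³ / 1.6999014×10⁻⁵ = 221.78 K
T = 12.1 + 221.78 = 233.88 °C

T = 234 °C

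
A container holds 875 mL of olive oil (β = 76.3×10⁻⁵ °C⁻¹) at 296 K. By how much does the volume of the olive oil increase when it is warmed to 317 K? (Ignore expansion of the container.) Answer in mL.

|ΔT| = |317 − 296| = 21 K
ΔV = βV₀ΔT = (76.3×10⁻⁵)(875)(21) = 14.0 mL

ΔV = 14.0 mL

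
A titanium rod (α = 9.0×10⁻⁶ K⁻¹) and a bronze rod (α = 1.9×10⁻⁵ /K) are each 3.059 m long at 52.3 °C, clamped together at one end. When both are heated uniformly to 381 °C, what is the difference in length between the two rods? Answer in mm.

10.1 mm

ΔT = 328.7 K
titanium: ΔL = 9.0×10⁻⁶ × 3.059 m × 328.7 = 9.0494×10⁻³ m = 9.0494 mm
bronze: ΔL = 1.9×10⁻⁵ × 3.059 m × 328.7 = 1.9104×10⁻² m = 19.104 mm
difference = 19.104 − 9.0494 = 10.0546 mm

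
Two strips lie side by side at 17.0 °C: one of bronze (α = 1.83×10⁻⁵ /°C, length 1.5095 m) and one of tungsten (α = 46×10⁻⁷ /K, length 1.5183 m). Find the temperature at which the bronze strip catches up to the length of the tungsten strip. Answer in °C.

L₁(1 + α₁ΔT) = L₂(1 + α₂ΔT) ⇒ ΔT = (L₂ − L₁)/(α₁L₁ − α₂L₂)
L₂ − L₁ = 1.5183 − 1.5095 = 8.80×10⁻³ m
α₁L₁ − α₂L₂ = 1.83×10⁻⁵×1.5095 − 46×10⁻⁷×1.5183 = 2.063967×10⁻⁵ m/K
ΔT = 8.80×10⁻³ / 2.063967×10⁻⁵ = 426.363 K
T = 17.0 + 426.363 = 443.363 °C

T = 443.4 °C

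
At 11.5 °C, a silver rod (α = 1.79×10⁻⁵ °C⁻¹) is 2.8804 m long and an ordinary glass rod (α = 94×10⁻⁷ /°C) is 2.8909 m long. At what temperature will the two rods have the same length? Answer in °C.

T = 442.1 °C

L₁(1 + α₁ΔT) = L₂(1 + α₂ΔT) ⇒ ΔT = (L₂ − L₁)/(α₁L₁ − α₂L₂)
L₂ − L₁ = 2.8909 − 2.8804 = 1.05×10⁻² m
α₁L₁ − α₂L₂ = 1.79×10⁻⁵×2.8804 − 94×10⁻⁷×2.8909 = 2.43847×10⁻⁵ m/K
ΔT = 1.05×10⁻² / 2.43847×10⁻⁵ = 430.598 K
T = 11.5 + 430.598 = 442.098 °C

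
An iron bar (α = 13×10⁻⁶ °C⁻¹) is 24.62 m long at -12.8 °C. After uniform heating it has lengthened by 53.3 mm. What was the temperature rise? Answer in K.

ΔT = 167 K

ΔL = αL₀ΔT ⇒ ΔT = ΔL / (αL₀)
ΔT = 53.3×10⁻³ m / (13×10⁻⁶ × 24.62 m) = 166.53 K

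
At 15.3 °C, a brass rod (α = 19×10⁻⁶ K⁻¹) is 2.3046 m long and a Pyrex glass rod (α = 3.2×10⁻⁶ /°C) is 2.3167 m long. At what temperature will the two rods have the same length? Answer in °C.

T = 348.0 °C

L₁(1 + α₁ΔT) = L₂(1 + α₂ΔT) ⇒ ΔT = (L₂ − L₁)/(α₁L₁ − α₂L₂)
L₂ − L₁ = 2.3167 − 2.3046 = 1.21×10⁻² m
α₁L₁ − α₂L₂ = 19×10⁻⁶×2.3046 − 3.2×10⁻⁶×2.3167 = 3.637396×10⁻⁵ m/K
ΔT = 1.21×10⁻² / 3.637396×10⁻⁵ = 332.656 K
T = 15.3 + 332.656 = 347.956 °C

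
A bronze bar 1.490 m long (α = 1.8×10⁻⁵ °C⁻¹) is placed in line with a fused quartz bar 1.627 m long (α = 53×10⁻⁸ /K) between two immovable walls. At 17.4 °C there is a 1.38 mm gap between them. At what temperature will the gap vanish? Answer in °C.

Gap closes when ΔL₁ + ΔL₂ = 1.38 mm = 1.38×10⁻³ m
(α₁L₁ + α₂L₂)ΔT = g
α₁L₁ + α₂L₂ = 1.8×10⁻⁵×1.490 + 53×10⁻⁸×1.627 = 2.768231×10⁻⁵ m/K
ΔT = 1.38×10⁻³ / 2.768231×10⁻⁵ = 49.851 K
T = 17.4 + 49.851 = 67.251 °C

T = 67.3 °C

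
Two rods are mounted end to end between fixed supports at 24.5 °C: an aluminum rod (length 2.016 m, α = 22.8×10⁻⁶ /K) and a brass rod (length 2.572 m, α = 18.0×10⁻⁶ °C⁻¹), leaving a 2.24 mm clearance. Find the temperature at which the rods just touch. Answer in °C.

α₁L₁ = 4.59648×10⁻⁵ m/K, α₂L₂ = 4.6296×10⁻⁵ m/K → total 9.22608×10⁻⁵ m/K
ΔT = g/(α₁L₁+α₂L₂) = 2.24×10⁻³ / 9.22608×10⁻⁵ = 24.279 K
T = 24.5 + 24.279 = 48.779 °C

T = 48.8 °C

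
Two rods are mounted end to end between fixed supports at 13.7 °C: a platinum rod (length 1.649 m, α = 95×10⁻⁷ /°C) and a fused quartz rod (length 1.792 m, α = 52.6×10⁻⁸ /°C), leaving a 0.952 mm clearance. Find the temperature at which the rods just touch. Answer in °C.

T = 71.0 °C

α₁L₁ = 1.56655×10⁻⁵ m/K, α₂L₂ = 9.42592×10⁻⁷ m/K → total 1.6608092×10⁻⁵ m/K
ΔT = g/(α₁L₁+α₂L₂) = 9.52×10⁻⁴ / 1.6608092×10⁻⁵ = 57.321 K
T = 13.7 + 57.321 = 71.021 °C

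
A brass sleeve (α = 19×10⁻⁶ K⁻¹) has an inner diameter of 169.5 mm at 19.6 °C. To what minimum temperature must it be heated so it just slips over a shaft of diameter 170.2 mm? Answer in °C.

Required Δd = 170.2 − 169.5 = 0.7 mm
Δd = αd₀ΔT ⇒ ΔT = Δd/(αd₀) = 0.7 / (19×10⁻⁶ × 169.5) = 217.36 K
T_min = 19.6 + 217.36 = 236.96 °C

T = 237 °C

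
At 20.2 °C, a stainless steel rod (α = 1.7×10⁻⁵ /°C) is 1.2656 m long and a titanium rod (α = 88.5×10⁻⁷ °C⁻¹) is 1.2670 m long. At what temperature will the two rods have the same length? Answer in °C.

T = 156.1 °C

L₁(1 + α₁ΔT) = L₂(1 + α₂ΔT) ⇒ ΔT = (L₂ − L₁)/(α₁L₁ − α₂L₂)
L₂ − L₁ = 1.2670 − 1.2656 = 1.40×10⁻³ m
α₁L₁ − α₂L₂ = 1.7×10⁻⁵×1.2656 − 88.5×10⁻⁷×1.2670 = 1.030225×10⁻⁵ m/K
ΔT = 1.40×10⁻³ / 1.030225×10⁻⁵ = 135.893 K
T = 20.2 + 135.893 = 156.093 °C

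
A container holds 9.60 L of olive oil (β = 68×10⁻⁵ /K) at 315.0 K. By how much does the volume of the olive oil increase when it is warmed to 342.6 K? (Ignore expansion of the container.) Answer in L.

|ΔT| = |342.6 − 315.0| = 27.6 K
ΔV = βV₀ΔT = (68×10⁻⁵)(9.60)(27.6) = 0.180 L

ΔV = 0.180 L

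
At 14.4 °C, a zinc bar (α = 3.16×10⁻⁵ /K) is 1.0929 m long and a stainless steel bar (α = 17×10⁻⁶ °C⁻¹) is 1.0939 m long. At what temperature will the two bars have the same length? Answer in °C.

T = 77.14 °C

Equal length when α₁L₁ΔT − α₂L₂ΔT = L₂ − L₁ = 1.00×10⁻³ m
α₁L₁ = 3.453564×10⁻⁵, α₂L₂ = 1.85963×10⁻⁵ → Δ(αL) = 1.593934×10⁻⁵ m/K
ΔT = 1.00×10⁻³ / 1.593934×10⁻⁵ = 62.7379 K, so T = 14.4 + 62.7379 = 77.1379 °C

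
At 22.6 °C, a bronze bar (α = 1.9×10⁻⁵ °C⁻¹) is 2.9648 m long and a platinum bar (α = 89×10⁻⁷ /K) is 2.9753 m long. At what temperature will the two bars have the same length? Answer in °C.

L₁(1 + α₁ΔT) = L₂(1 + α₂ΔT) ⇒ ΔT = (L₂ − L₁)/(α₁L₁ − α₂L₂)
L₂ − L₁ = 2.9753 − 2.9648 = 1.05×10⁻² m
α₁L₁ − α₂L₂ = 1.9×10⁻⁵×2.9648 − 89×10⁻⁷×2.9753 = 2.985103×10⁻⁵ m/K
ΔT = 1.05×10⁻² / 2.985103×10⁻⁵ = 351.747 K
T = 22.6 + 351.747 = 374.347 °C

T = 374.3 °C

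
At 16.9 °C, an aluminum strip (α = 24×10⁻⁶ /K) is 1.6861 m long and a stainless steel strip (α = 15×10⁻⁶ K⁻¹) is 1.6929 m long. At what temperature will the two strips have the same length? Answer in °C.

T = 468.0 °C

L₁(1 + α₁ΔT) = L₂(1 + α₂ΔT) ⇒ ΔT = (L₂ − L₁)/(α₁L₁ − α₂L₂)
L₂ − L₁ = 1.6929 − 1.6861 = 6.80×10⁻³ m
α₁L₁ − α₂L₂ = 24×10⁻⁶×1.6861 − 15×10⁻⁶×1.6929 = 1.50729×10⁻⁵ m/K
ΔT = 6.80×10⁻³ / 1.50729×10⁻⁵ = 451.141 K
T = 16.9 + 451.141 = 468.041 °C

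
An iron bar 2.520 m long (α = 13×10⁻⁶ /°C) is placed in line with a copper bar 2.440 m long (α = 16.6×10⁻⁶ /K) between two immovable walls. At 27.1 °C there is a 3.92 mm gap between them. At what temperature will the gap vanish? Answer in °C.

α₁L₁ = 3.276×10⁻⁵ m/K, α₂L₂ = 4.0504×10⁻⁵ m/K → total 7.3264×10⁻⁵ m/K
ΔT = g/(α₁L₁+α₂L₂) = 3.92×10⁻³ / 7.3264×10⁻⁵ = 53.505 K
T = 27.1 + 53.505 = 80.605 °C

T = 80.6 °C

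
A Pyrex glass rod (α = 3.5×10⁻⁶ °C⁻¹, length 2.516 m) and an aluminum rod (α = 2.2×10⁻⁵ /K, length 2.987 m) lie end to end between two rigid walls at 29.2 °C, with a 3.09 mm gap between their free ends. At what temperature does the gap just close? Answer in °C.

T = 70.7 °C

Gap closes when ΔL₁ + ΔL₂ = 3.09 mm = 3.09×10⁻³ m
(α₁L₁ + α₂L₂)ΔT = g
α₁L₁ + α₂L₂ = 3.5×10⁻⁶×2.516 + 2.2×10⁻⁵×2.987 = 7.452×10⁻⁵ m/K
ΔT = 3.09×10⁻³ / 7.452×10⁻⁵ = 41.465 K
T = 29.2 + 41.465 = 70.665 °C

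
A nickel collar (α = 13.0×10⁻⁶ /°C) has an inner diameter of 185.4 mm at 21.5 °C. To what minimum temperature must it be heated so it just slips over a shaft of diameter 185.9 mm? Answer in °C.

T = 229 °C

Required Δd = 185.9 − 185.4 = 0.5 mm
Δd = αd₀ΔT ⇒ ΔT = Δd/(αd₀) = 0.5 / (13.0×10⁻⁶ × 185.4) = 207.45 K
T_min = 21.5 + 207.45 = 228.95 °C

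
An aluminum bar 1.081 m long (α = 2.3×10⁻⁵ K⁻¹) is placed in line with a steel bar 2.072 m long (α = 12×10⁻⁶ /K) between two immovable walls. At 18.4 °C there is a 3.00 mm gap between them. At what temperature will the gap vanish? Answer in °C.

T = 78.7 °C

α₁L₁ = 2.4863×10⁻⁵ m/K, α₂L₂ = 2.4864×10⁻⁵ m/K → total 4.9727×10⁻⁵ m/K
ΔT = g/(α₁L₁+α₂L₂) = 3.00×10⁻³ / 4.9727×10⁻⁵ = 60.329 K
T = 18.4 + 60.329 = 78.729 °C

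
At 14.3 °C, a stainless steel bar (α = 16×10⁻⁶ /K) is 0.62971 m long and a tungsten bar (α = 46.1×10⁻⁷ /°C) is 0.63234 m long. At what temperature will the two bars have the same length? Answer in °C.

T = 381.6 °C

L₁(1 + α₁ΔT) = L₂(1 + α₂ΔT) ⇒ ΔT = (L₂ − L₁)/(α₁L₁ − α₂L₂)
L₂ − L₁ = 0.63234 − 0.62971 = 2.63×10⁻³ m
α₁L₁ − α₂L₂ = 16×10⁻⁶×0.62971 − 46.1×10⁻⁷×0.63234 = 7.1602726×10⁻⁶ m/K
ΔT = 2.63×10⁻³ / 7.1602726×10⁻⁶ = 367.304 K
T = 14.3 + 367.304 = 381.604 °C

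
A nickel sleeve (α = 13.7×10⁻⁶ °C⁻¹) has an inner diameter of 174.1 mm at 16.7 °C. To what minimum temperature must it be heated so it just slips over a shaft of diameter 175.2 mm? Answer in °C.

Required Δd = 175.2 − 174.1 = 1.1 mm
Δd = αd₀ΔT ⇒ ΔT = Δd/(αd₀) = 1.1 / (13.7×10⁻⁶ × 174.1) = 461.18 K
T_min = 16.7 + 461.18 = 477.88 °C

T = 478 °C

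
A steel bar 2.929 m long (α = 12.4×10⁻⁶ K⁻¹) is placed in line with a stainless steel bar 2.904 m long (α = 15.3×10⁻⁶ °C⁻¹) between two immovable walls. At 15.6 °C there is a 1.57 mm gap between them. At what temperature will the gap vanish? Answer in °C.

T = 35.0 °C

α₁L₁ = 3.63196×10⁻⁵ m/K, α₂L₂ = 4.44312×10⁻⁵ m/K → total 8.07508×10⁻⁵ m/K
ΔT = g/(α₁L₁+α₂L₂) = 1.57×10⁻³ / 8.07508×10⁻⁵ = 19.443 K
T = 15.6 + 19.443 = 35.043 °C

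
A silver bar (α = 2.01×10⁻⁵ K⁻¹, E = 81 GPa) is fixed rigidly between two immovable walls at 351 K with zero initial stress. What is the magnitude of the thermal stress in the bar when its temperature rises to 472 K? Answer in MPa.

Fully constrained: the free strain ε = αΔT is blocked, so σ = Eε = EαΔT.
|ΔT| = 121 K
σ = 81.0×10⁹ × 2.01×10⁻⁵ × 121 = 1.97×10⁸ Pa

σ = 197 MPa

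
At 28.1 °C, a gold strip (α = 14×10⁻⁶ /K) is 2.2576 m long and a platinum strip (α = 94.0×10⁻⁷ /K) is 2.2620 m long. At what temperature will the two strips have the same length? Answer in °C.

Equal length when α₁L₁ΔT − α₂L₂ΔT = L₂ − L₁ = 4.40×10⁻³ m
α₁L₁ = 3.16064×10⁻⁵, α₂L₂ = 2.12628×10⁻⁵ → Δ(αL) = 1.03436×10⁻⁵ m/K
ΔT = 4.40×10⁻³ / 1.03436×10⁻⁵ = 425.384 K, so T = 28.1 + 425.384 = 453.484 °C

T = 453.5 °C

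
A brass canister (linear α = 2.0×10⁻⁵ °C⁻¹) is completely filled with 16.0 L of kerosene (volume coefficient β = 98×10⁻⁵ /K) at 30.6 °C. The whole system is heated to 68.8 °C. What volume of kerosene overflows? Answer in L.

0.562 L

The canister also expands: β_container ≈ 3α = 6.0×10⁻⁵ /K
Net overflow = V₀(β_liq − 3α_cont)ΔT
β − 3α = 9.80×10⁻⁴ − 6.0×10⁻⁵ = 9.20×10⁻⁴ /K; ΔT = 38.2 K
ΔV = 16.0 × 9.20×10⁻⁴ × 38.2 = 0.562 L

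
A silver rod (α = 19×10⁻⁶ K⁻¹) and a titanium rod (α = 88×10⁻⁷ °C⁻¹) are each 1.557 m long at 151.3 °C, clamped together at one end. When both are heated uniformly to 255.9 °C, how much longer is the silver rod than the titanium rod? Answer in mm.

ΔT = 104.6 K
silver: ΔL = 19×10⁻⁶ × 1.557 m × 104.6 = 3.0944×10⁻³ m = 3.0944 mm
titanium: ΔL = 88×10⁻⁷ × 1.557 m × 104.6 = 1.4332×10⁻³ m = 1.4332 mm
difference = 3.0944 − 1.4332 = 1.6612 mm

1.66 mm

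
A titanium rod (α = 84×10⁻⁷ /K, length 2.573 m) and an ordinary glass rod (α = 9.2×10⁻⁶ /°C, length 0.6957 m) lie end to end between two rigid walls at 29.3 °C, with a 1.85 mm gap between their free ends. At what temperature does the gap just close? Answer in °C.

T = 95.3 °C

α₁L₁ = 2.16132×10⁻⁵ m/K, α₂L₂ = 6.40044×10⁻⁶ m/K → total 2.801364×10⁻⁵ m/K
ΔT = g/(α₁L₁+α₂L₂) = 1.85×10⁻³ / 2.801364×10⁻⁵ = 66.039 K
T = 29.3 + 66.039 = 95.339 °C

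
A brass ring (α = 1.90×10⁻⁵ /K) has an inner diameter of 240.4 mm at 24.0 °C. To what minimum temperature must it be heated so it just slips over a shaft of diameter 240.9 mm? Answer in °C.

T = 133 °C

Required Δd = 240.9 − 240.4 = 0.5 mm
Δd = αd₀ΔT ⇒ ΔT = Δd/(αd₀) = 0.5 / (1.90×10⁻⁵ × 240.4) = 109.47 K
T_min = 24.0 + 109.47 = 133.47 °C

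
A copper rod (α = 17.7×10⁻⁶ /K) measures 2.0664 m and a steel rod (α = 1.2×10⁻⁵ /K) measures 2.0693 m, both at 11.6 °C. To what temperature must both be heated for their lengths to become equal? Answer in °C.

L₁(1 + α₁ΔT) = L₂(1 + α₂ΔT) ⇒ ΔT = (L₂ − L₁)/(α₁L₁ − α₂L₂)
L₂ − L₁ = 2.0693 − 2.0664 = 2.90×10⁻³ m
α₁L₁ − α₂L₂ = 17.7×10⁻⁶×2.0664 − 1.2×10⁻⁵×2.0693 = 1.174368×10⁻⁵ m/K
ΔT = 2.90×10⁻³ / 1.174368×10⁻⁵ = 246.941 K
T = 11.6 + 246.941 = 258.541 °C

T = 258.5 °C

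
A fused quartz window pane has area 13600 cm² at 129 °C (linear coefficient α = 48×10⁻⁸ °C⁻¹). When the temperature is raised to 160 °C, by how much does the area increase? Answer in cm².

Area coefficient ≈ 2α; |ΔT| = 31 K
ΔA = 2αA₀ΔT = 2(48×10⁻⁸)(13600)(31) = 0.405 cm²

ΔA = 0.405 cm²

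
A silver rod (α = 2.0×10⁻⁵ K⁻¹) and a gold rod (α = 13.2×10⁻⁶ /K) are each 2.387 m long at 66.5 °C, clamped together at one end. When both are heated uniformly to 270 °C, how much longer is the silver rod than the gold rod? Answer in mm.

ΔT = 203.5 K
silver: ΔL = 2.0×10⁻⁵ × 2.387 m × 203.5 = 9.7151×10⁻³ m = 9.7151 mm
gold: ΔL = 13.2×10⁻⁶ × 2.387 m × 203.5 = 6.4120×10⁻³ m = 6.4120 mm
difference = 9.7151 − 6.4120 = 3.3031 mm

3.30 mm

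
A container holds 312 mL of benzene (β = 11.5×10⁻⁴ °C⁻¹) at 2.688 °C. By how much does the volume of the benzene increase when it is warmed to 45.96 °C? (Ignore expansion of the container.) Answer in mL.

ΔV = 15.5 mL

|ΔT| = |45.96 − 2.688| = 43.272 K
ΔV = βV₀ΔT = (11.5×10⁻⁴)(312)(43.272) = 15.5 mL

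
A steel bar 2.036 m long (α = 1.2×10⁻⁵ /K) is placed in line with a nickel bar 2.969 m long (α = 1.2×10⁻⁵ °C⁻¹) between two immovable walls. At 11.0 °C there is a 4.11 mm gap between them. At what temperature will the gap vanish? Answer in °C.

Gap closes when ΔL₁ + ΔL₂ = 4.11 mm = 4.11×10⁻³ m
(α₁L₁ + α₂L₂)ΔT = g
α₁L₁ + α₂L₂ = 1.2×10⁻⁵×2.036 + 1.2×10⁻⁵×2.969 = 6.006×10⁻⁵ m/K
ΔT = 4.11×10⁻³ / 6.006×10⁻⁵ = 68.432 K
T = 11.0 + 68.432 = 79.432 °C

T = 79.4 °C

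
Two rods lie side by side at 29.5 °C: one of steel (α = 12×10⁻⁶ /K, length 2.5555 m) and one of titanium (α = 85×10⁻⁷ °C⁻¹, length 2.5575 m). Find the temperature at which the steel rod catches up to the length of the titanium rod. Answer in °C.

L₁(1 + α₁ΔT) = L₂(1 + α₂ΔT) ⇒ ΔT = (L₂ − L₁)/(α₁L₁ − α₂L₂)
L₂ − L₁ = 2.5575 − 2.5555 = 2.00×10⁻³ m
α₁L₁ − α₂L₂ = 12×10⁻⁶×2.5555 − 85×10⁻⁷×2.5575 = 8.92725×10⁻⁶ m/K
ΔT = 2.00×10⁻³ / 8.92725×10⁻⁶ = 224.033 K
T = 29.5 + 224.033 = 253.533 °C

T = 253.5 °C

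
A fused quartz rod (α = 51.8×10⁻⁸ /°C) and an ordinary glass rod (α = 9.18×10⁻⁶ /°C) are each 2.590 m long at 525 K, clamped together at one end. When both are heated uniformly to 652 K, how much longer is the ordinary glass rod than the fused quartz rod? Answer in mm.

2.85 mm

ΔT = 127 K
fused quartz: ΔL = 51.8×10⁻⁸ × 2.590 m × 127 = 1.7039×10⁻⁴ m = 0.17039 mm
ordinary glass: ΔL = 9.18×10⁻⁶ × 2.590 m × 127 = 3.0196×10⁻³ m = 3.0196 mm
difference = 3.0196 − 0.17039 = 2.84921 mm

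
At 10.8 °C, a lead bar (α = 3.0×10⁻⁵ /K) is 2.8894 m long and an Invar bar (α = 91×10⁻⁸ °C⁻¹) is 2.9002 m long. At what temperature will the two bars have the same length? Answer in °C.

Equal length when α₁L₁ΔT − α₂L₂ΔT = L₂ − L₁ = 1.08×10⁻² m
α₁L₁ = 8.6682×10⁻⁵, α₂L₂ = 2.639182×10⁻⁶ → Δ(αL) = 8.4042818×10⁻⁵ m/K
ΔT = 1.08×10⁻² / 8.4042818×10⁻⁵ = 128.506 K, so T = 10.8 + 128.506 = 139.306 °C

T = 139.3 °C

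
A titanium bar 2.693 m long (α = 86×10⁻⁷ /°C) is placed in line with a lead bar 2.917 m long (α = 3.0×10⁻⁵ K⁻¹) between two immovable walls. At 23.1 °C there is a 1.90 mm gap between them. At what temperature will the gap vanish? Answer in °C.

T = 40.3 °C

Gap closes when ΔL₁ + ΔL₂ = 1.90 mm = 1.90×10⁻³ m
(α₁L₁ + α₂L₂)ΔT = g
α₁L₁ + α₂L₂ = 86×10⁻⁷×2.693 + 3.0×10⁻⁵×2.917 = 1.106698×10⁻⁴ m/K
ΔT = 1.90×10⁻³ / 1.106698×10⁻⁴ = 17.168 K
T = 23.1 + 17.168 = 40.268 °C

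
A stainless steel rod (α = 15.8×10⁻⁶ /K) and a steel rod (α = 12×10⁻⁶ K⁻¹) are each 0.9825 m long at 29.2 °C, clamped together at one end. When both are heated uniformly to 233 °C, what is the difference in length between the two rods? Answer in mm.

ΔT = 203.8 K
stainless steel: ΔL = 15.8×10⁻⁶ × 0.9825 m × 203.8 = 3.1637×10⁻³ m = 3.1637 mm
steel: ΔL = 12×10⁻⁶ × 0.9825 m × 203.8 = 2.4028×10⁻³ m = 2.4028 mm
difference = 3.1637 − 2.4028 = 0.7609 mm

0.761 mm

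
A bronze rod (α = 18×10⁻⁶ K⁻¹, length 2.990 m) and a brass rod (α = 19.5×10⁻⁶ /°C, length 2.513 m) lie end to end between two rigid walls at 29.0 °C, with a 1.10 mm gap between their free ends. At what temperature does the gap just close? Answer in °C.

T = 39.7 °C

α₁L₁ = 5.382×10⁻⁵ m/K, α₂L₂ = 4.90035×10⁻⁵ m/K → total 1.028235×10⁻⁴ m/K
ΔT = g/(α₁L₁+α₂L₂) = 1.10×10⁻³ / 1.028235×10⁻⁴ = 10.698 K
T = 29.0 + 10.698 = 39.698 °C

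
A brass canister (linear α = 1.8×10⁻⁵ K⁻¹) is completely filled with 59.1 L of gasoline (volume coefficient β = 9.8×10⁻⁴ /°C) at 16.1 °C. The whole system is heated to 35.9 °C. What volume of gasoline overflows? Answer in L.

The canister also expands: β_container ≈ 3α = 5.4×10⁻⁵ /K
Net overflow = V₀(β_liq − 3α_cont)ΔT
β − 3α = 9.80×10⁻⁴ − 5.4×10⁻⁵ = 9.26×10⁻⁴ /K; ΔT = 19.8 K
ΔV = 59.1 × 9.26×10⁻⁴ × 19.8 = 1.08 L

1.08 L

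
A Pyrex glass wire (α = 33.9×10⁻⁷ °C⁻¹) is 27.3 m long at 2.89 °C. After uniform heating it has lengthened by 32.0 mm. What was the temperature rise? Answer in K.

ΔL = αL₀ΔT ⇒ ΔT = ΔL / (αL₀)
ΔT = 32.0×10⁻³ m / (33.9×10⁻⁷ × 27.3 m) = 345.77 K

ΔT = 346 K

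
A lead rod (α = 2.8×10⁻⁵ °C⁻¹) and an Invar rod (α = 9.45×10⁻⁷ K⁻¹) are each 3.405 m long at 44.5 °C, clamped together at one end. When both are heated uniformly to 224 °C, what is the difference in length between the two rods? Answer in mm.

16.5 mm

ΔT = 179.5 K
lead: ΔL = 2.8×10⁻⁵ × 3.405 m × 179.5 = 1.7114×10⁻² m = 17.114 mm
Invar: ΔL = 9.45×10⁻⁷ × 3.405 m × 179.5 = 5.7758×10⁻⁴ m = 0.57758 mm
difference = 17.114 − 0.57758 = 16.53642 mm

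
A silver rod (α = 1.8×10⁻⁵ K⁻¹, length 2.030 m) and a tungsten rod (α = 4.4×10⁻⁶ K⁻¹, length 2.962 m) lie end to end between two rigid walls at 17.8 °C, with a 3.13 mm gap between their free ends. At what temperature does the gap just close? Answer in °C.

T = 80.9 °C

α₁L₁ = 3.654×10⁻⁵ m/K, α₂L₂ = 1.30328×10⁻⁵ m/K → total 4.95728×10⁻⁵ m/K
ΔT = g/(α₁L₁+α₂L₂) = 3.13×10⁻³ / 4.95728×10⁻⁵ = 63.139 K
T = 17.8 + 63.139 = 80.939 °C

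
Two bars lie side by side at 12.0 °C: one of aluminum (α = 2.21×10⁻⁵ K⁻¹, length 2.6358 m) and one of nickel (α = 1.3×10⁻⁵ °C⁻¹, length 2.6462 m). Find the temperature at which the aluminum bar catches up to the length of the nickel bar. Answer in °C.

T = 448.0 °C

Equal length when α₁L₁ΔT − α₂L₂ΔT = L₂ − L₁ = 1.04×10⁻² m
α₁L₁ = 5.825118×10⁻⁵, α₂L₂ = 3.44006×10⁻⁵ → Δ(αL) = 2.385058×10⁻⁵ m/K
ΔT = 1.04×10⁻² / 2.385058×10⁻⁵ = 436.048 K, so T = 12.0 + 436.048 = 448.048 °C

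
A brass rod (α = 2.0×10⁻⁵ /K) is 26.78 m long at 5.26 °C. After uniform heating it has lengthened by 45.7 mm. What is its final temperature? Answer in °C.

ΔL = αL₀ΔT ⇒ ΔT = ΔL / (αL₀)
ΔT = 45.7×10⁻³ m / (2.0×10⁻⁵ × 26.78 m) = 85.325 K
T = 5.26 + 85.325 = 90.585 °C

T = 90.6 °C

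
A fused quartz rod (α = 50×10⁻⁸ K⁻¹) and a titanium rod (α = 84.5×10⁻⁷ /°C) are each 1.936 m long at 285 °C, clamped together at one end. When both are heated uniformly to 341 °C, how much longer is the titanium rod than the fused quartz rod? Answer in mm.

ΔT = 56 K
fused quartz: ΔL = 50×10⁻⁸ × 1.936 m × 56 = 5.4208×10⁻⁵ m = 0.054208 mm
titanium: ΔL = 84.5×10⁻⁷ × 1.936 m × 56 = 9.1612×10⁻⁴ m = 0.91612 mm
difference = 0.91612 − 0.054208 = 0.861912 mm

0.862 mm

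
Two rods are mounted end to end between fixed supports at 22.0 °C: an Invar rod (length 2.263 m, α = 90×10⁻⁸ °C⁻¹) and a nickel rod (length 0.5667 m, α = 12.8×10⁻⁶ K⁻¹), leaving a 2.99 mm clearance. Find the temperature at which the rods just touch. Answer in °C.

T = 344 °C

Gap closes when ΔL₁ + ΔL₂ = 2.99 mm = 2.99×10⁻³ m
(α₁L₁ + α₂L₂)ΔT = g
α₁L₁ + α₂L₂ = 90×10⁻⁸×2.263 + 12.8×10⁻⁶×0.5667 = 9.29046×10⁻⁶ m/K
ΔT = 2.99×10⁻³ / 9.29046×10⁻⁶ = 321.84 K
T = 22.0 + 321.84 = 343.84 °C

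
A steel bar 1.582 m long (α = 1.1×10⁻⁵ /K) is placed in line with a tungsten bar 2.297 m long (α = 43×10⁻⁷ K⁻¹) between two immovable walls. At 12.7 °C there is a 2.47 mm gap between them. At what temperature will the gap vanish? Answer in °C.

α₁L₁ = 1.7402×10⁻⁵ m/K, α₂L₂ = 9.8771×10⁻⁶ m/K → total 2.72791×10⁻⁵ m/K
ΔT = g/(α₁L₁+α₂L₂) = 2.47×10⁻³ / 2.72791×10⁻⁵ = 90.55 K
T = 12.7 + 90.55 = 103.25 °C

T = 103 °C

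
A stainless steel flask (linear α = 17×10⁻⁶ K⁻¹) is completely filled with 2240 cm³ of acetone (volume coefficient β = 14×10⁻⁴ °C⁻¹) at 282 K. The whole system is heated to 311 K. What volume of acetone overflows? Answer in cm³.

87.6 cm³

The flask also expands: β_container ≈ 3α = 5.1×10⁻⁵ /K
Net overflow = V₀(β_liq − 3α_cont)ΔT
β − 3α = 1.40×10⁻³ − 5.1×10⁻⁵ = 1.349×10⁻³ /K; ΔT = 29 K
ΔV = 2240 × 1.349×10⁻³ × 29 = 87.6 cm³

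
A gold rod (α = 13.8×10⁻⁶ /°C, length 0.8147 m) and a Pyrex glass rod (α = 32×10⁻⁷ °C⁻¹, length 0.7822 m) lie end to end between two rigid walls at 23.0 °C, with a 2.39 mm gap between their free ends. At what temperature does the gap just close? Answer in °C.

Gap closes when ΔL₁ + ΔL₂ = 2.39 mm = 2.39×10⁻³ m
(α₁L₁ + α₂L₂)ΔT = g
α₁L₁ + α₂L₂ = 13.8×10⁻⁶×0.8147 + 32×10⁻⁷×0.7822 = 1.37459×10⁻⁵ m/K
ΔT = 2.39×10⁻³ / 1.37459×10⁻⁵ = 173.87 K
T = 23.0 + 173.87 = 196.87 °C

T = 197 °C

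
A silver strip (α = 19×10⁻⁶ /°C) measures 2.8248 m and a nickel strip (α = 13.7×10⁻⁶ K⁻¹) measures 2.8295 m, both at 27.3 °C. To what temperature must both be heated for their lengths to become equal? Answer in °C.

T = 342.6 °C

Equal length when α₁L₁ΔT − α₂L₂ΔT = L₂ − L₁ = 4.70×10⁻³ m
α₁L₁ = 5.36712×10⁻⁵, α₂L₂ = 3.876415×10⁻⁵ → Δ(αL) = 1.490705×10⁻⁵ m/K
ΔT = 4.70×10⁻³ / 1.490705×10⁻⁵ = 315.287 K, so T = 27.3 + 315.287 = 342.587 °C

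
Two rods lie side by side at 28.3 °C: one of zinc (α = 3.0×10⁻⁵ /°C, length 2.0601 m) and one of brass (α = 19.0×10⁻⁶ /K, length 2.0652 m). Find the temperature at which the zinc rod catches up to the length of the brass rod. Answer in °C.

Equal length when α₁L₁ΔT − α₂L₂ΔT = L₂ − L₁ = 5.10×10⁻³ m
α₁L₁ = 6.1803×10⁻⁵, α₂L₂ = 3.92388×10⁻⁵ → Δ(αL) = 2.25642×10⁻⁵ m/K
ΔT = 5.10×10⁻³ / 2.25642×10⁻⁵ = 226.022 K, so T = 28.3 + 226.022 = 254.322 °C

T = 254.3 °C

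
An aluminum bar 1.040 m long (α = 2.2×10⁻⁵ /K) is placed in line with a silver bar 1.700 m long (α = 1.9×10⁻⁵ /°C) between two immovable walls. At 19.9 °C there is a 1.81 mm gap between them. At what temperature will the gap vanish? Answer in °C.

T = 52.7 °C

Gap closes when ΔL₁ + ΔL₂ = 1.81 mm = 1.81×10⁻³ m
(α₁L₁ + α₂L₂)ΔT = g
α₁L₁ + α₂L₂ = 2.2×10⁻⁵×1.040 + 1.9×10⁻⁵×1.700 = 5.518×10⁻⁵ m/K
ΔT = 1.81×10⁻³ / 5.518×10⁻⁵ = 32.802 K
T = 19.9 + 32.802 = 52.702 °C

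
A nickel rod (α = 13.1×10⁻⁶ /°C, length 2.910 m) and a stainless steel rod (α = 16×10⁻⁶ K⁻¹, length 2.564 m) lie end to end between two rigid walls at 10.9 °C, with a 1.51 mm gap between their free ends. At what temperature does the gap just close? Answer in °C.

T = 30.0 °C

α₁L₁ = 3.8121×10⁻⁵ m/K, α₂L₂ = 4.1024×10⁻⁵ m/K → total 7.9145×10⁻⁵ m/K
ΔT = g/(α₁L₁+α₂L₂) = 1.51×10⁻³ / 7.9145×10⁻⁵ = 19.079 K
T = 10.9 + 19.079 = 29.979 °C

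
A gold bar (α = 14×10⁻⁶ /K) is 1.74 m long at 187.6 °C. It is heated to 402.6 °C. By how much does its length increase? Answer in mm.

ΔL = 5.24 mm

|ΔT| = |402.6 − 187.6| = 215.0 K
ΔL = αL₀ΔT = (14×10⁻⁶)(1.74)(215.0) = 5.24×10⁻³ m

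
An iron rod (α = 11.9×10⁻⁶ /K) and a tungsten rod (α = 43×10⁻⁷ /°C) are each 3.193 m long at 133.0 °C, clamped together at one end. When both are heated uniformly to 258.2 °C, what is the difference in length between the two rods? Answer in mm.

3.04 mm

ΔT = 125.2 K
iron: ΔL = 11.9×10⁻⁶ × 3.193 m × 125.2 = 4.7572×10⁻³ m = 4.7572 mm
tungsten: ΔL = 43×10⁻⁷ × 3.193 m × 125.2 = 1.7190×10⁻³ m = 1.7190 mm
difference = 4.7572 − 1.7190 = 3.0382 mm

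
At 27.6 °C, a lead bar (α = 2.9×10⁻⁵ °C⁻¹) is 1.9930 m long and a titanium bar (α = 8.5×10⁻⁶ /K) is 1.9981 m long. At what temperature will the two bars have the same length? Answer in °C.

Equal length when α₁L₁ΔT − α₂L₂ΔT = L₂ − L₁ = 5.10×10⁻³ m
α₁L₁ = 5.7797×10⁻⁵, α₂L₂ = 1.698385×10⁻⁵ → Δ(αL) = 4.081315×10⁻⁵ m/K
ΔT = 5.10×10⁻³ / 4.081315×10⁻⁵ = 124.960 K, so T = 27.6 + 124.960 = 152.560 °C

T = 152.6 °C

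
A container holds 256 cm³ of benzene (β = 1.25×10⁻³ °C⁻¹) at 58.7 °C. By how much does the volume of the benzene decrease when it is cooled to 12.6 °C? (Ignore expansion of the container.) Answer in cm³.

ΔV = 14.8 cm³

|ΔT| = |12.6 − 58.7| = 46.1 K
ΔV = βV₀ΔT = (1.25×10⁻³)(256)(46.1) = 14.8 cm³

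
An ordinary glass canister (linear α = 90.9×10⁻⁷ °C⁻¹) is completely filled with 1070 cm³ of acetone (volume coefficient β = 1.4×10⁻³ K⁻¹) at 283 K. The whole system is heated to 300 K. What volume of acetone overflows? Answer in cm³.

25.0 cm³

The canister also expands: β_container ≈ 3α = 2.727×10⁻⁵ /K
Net overflow = V₀(β_liq − 3α_cont)ΔT
β − 3α = 1.40×10⁻³ − 2.727×10⁻⁵ = 1.37273×10⁻³ /K; ΔT = 17 K
ΔV = 1070 × 1.37273×10⁻³ × 17 = 25.0 cm³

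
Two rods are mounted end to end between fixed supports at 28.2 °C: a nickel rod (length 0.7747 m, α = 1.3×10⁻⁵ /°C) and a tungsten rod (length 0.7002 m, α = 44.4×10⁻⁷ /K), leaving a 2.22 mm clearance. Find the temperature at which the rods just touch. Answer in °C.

Gap closes when ΔL₁ + ΔL₂ = 2.22 mm = 2.22×10⁻³ m
(α₁L₁ + α₂L₂)ΔT = g
α₁L₁ + α₂L₂ = 1.3×10⁻⁵×0.7747 + 44.4×10⁻⁷×0.7002 = 1.3179988×10⁻⁵ m/K
ΔT = 2.22×10⁻³ / 1.3179988×10⁻⁵ = 168.44 K
T = 28.2 + 168.44 = 196.64 °C

T = 197 °C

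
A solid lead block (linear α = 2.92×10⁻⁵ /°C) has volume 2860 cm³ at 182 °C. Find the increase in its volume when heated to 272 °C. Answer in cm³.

ΔV = 22.5 cm³

Isotropic solid: β ≈ 3α = 8.8×10⁻⁵ /K; ΔT = 90 K
ΔV = 3αV₀ΔT = 3(2.92×10⁻⁵)(2860)(90) = 22.5 cm³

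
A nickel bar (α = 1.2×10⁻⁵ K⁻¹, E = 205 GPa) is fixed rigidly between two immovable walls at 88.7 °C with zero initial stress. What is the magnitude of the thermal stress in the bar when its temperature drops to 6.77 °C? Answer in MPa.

Fully constrained: the free strain ε = αΔT is blocked, so σ = Eε = EαΔT.
|ΔT| = 81.93 K
σ = 205×10⁹ × 1.2×10⁻⁵ × 81.93 = 2.02×10⁸ Pa

σ = 202 MPa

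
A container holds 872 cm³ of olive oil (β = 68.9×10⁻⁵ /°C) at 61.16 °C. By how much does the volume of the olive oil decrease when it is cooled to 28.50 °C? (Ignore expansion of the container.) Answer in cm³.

ΔV = 19.6 cm³

|ΔT| = |28.50 − 61.16| = 32.66 K
ΔV = βV₀ΔT = (68.9×10⁻⁵)(872)(32.66) = 19.6 cm³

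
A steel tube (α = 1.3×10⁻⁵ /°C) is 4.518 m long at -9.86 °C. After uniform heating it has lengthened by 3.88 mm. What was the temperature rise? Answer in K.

ΔL = αL₀ΔT ⇒ ΔT = ΔL / (αL₀)
ΔT = 3.88×10⁻³ m / (1.3×10⁻⁵ × 4.518 m) = 66.061 K

ΔT = 66.1 K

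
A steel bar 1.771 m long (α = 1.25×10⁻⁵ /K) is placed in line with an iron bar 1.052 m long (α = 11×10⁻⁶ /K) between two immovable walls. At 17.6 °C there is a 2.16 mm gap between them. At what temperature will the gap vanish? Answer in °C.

T = 81.7 °C

Gap closes when ΔL₁ + ΔL₂ = 2.16 mm = 2.16×10⁻³ m
(α₁L₁ + α₂L₂)ΔT = g
α₁L₁ + α₂L₂ = 1.25×10⁻⁵×1.771 + 11×10⁻⁶×1.052 = 3.37095×10⁻⁵ m/K
ΔT = 2.16×10⁻³ / 3.37095×10⁻⁵ = 64.077 K
T = 17.6 + 64.077 = 81.677 °C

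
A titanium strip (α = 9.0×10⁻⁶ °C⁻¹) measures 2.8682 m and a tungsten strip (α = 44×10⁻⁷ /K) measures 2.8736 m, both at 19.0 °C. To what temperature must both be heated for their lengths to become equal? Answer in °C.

Equal length when α₁L₁ΔT − α₂L₂ΔT = L₂ − L₁ = 5.40×10⁻³ m
α₁L₁ = 2.58138×10⁻⁵, α₂L₂ = 1.264384×10⁻⁵ → Δ(αL) = 1.316996×10⁻⁵ m/K
ΔT = 5.40×10⁻³ / 1.316996×10⁻⁵ = 410.024 K, so T = 19.0 + 410.024 = 429.024 °C

T = 429.0 °C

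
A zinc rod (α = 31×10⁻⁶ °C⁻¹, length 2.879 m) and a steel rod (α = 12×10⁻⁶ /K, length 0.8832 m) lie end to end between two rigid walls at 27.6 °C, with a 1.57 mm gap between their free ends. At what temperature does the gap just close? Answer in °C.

T = 43.3 °C

α₁L₁ = 8.9249×10⁻⁵ m/K, α₂L₂ = 1.05984×10⁻⁵ m/K → total 9.98474×10⁻⁵ m/K
ΔT = g/(α₁L₁+α₂L₂) = 1.57×10⁻³ / 9.98474×10⁻⁵ = 15.724 K
T = 27.6 + 15.724 = 43.324 °C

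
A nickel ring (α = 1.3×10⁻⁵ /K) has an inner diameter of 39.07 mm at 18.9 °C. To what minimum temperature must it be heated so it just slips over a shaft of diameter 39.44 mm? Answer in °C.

Required Δd = 39.44 − 39.07 = 0.37 mm
Δd = αd₀ΔT ⇒ ΔT = Δd/(αd₀) = 0.37 / (1.3×10⁻⁵ × 39.07) = 728.48 K
T_min = 18.9 + 728.48 = 747.38 °C

T = 747 °C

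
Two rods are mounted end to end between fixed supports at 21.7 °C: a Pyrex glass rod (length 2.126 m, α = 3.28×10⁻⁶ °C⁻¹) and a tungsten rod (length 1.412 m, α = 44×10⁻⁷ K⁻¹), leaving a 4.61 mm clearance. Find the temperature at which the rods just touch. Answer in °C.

Gap closes when ΔL₁ + ΔL₂ = 4.61 mm = 4.61×10⁻³ m
(α₁L₁ + α₂L₂)ΔT = g
α₁L₁ + α₂L₂ = 3.28×10⁻⁶×2.126 + 44×10⁻⁷×1.412 = 1.318608×10⁻⁵ m/K
ΔT = 4.61×10⁻³ / 1.318608×10⁻⁵ = 349.61 K
T = 21.7 + 349.61 = 371.31 °C

T = 371 °C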